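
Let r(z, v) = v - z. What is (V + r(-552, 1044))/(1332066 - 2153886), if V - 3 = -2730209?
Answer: 272861/82182 ≈ 3.3202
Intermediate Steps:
V = -2730206 (V = 3 - 2730209 = -2730206)
(V + r(-552, 1044))/(1332066 - 2153886) = (-2730206 + (1044 - 1*(-552)))/(1332066 - 2153886) = (-2730206 + (1044 + 552))/(-821820) = (-2730206 + 1596)*(-1/821820) = -2728610*(-1/821820) = 272861/82182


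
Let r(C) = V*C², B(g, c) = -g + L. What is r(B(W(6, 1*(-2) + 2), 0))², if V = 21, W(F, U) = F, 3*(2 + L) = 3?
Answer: 1058841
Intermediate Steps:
L = -1 (L = -2 + (⅓)*3 = -2 + 1 = -1)
B(g, c) = -1 - g (B(g, c) = -g - 1 = -1 - g)
r(C) = 21*C²
r(B(W(6, 1*(-2) + 2), 0))² = (21*(-1 - 1*6)²)² = (21*(-1 - 6)²)² = (21*(-7)²)² = (21*49)² = 1029² = 1058841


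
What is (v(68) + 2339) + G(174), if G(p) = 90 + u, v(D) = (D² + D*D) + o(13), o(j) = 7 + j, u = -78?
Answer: 11619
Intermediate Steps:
v(D) = 20 + 2*D² (v(D) = (D² + D*D) + (7 + 13) = (D² + D²) + 20 = 2*D² + 20 = 20 + 2*D²)
G(p) = 12 (G(p) = 90 - 78 = 12)
(v(68) + 2339) + G(174) = ((20 + 2*68²) + 2339) + 12 = ((20 + 2*4624) + 2339) + 12 = ((20 + 9248) + 2339) + 12 = (9268 + 2339) + 12 = 11607 + 12 = 11619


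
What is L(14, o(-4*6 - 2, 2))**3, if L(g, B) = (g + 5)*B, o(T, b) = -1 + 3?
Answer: 54872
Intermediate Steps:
o(T, b) = 2
L(g, B) = B*(5 + g) (L(g, B) = (5 + g)*B = B*(5 + g))
L(14, o(-4*6 - 2, 2))**3 = (2*(5 + 14))**3 = (2*19)**3 = 38**3 = 54872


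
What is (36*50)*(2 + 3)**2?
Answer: 45000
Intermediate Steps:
(36*50)*(2 + 3)**2 = 1800*5**2 = 1800*25 = 45000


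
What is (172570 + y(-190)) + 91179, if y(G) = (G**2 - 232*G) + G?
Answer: 343739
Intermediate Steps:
y(G) = G**2 - 231*G
(172570 + y(-190)) + 91179 = (172570 - 190*(-231 - 190)) + 91179 = (172570 - 190*(-421)) + 91179 = (172570 + 79990) + 91179 = 252560 + 91179 = 343739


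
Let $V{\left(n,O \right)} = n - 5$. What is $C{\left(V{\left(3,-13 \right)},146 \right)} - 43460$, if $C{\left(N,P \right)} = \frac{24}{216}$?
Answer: $- \frac{391139}{9} \approx -43460.0$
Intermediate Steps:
$V{\left(n,O \right)} = -5 + n$
$C{\left(N,P \right)} = \frac{1}{9}$ ($C{\left(N,P \right)} = 24 \cdot \frac{1}{216} = \frac{1}{9}$)
$C{\left(V{\left(3,-13 \right)},146 \right)} - 43460 = \frac{1}{9} - 43460 = - \frac{391139}{9}$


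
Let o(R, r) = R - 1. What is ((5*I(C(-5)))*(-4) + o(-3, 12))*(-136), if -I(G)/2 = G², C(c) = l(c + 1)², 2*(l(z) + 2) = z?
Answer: -1392096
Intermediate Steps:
l(z) = -2 + z/2
o(R, r) = -1 + R
C(c) = (-3/2 + c/2)² (C(c) = (-2 + (c + 1)/2)² = (-2 + (1 + c)/2)² = (-2 + (½ + c/2))² = (-3/2 + c/2)²)
I(G) = -2*G²
((5*I(C(-5)))*(-4) + o(-3, 12))*(-136) = ((5*(-2*(-3 - 5)⁴/16))*(-4) + (-1 - 3))*(-136) = ((5*(-2*((¼)*(-8)²)²))*(-4) - 4)*(-136) = ((5*(-2*((¼)*64)²))*(-4) - 4)*(-136) = ((5*(-2*16²))*(-4) - 4)*(-136) = ((5*(-2*256))*(-4) - 4)*(-136) = ((5*(-512))*(-4) - 4)*(-136) = (-2560*(-4) - 4)*(-136) = (10240 - 4)*(-136) = 10236*(-136) = -1392096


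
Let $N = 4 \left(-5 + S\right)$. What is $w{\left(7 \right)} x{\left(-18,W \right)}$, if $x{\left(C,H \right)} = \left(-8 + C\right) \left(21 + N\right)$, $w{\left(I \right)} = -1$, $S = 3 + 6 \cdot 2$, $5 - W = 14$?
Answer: $1586$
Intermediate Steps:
$W = -9$ ($W = 5 - 14 = -9$)
$S = 15$ ($S = 3 + 12 = 15$)
$N = 40$ ($N = 4 \left(-5 + 15\right) = 4 \cdot 10 = 40$)
$x{\left(C,H \right)} = -488 + 61 C$ ($x{\left(C,H \right)} = \left(-8 + C\right) \left(21 + 40\right) = \left(-8 + C\right) 61 = -488 + 61 C$)
$w{\left(7 \right)} x{\left(-18,W \right)} = - (-488 + 61 \left(-18\right)) = - (-488 - 1098) = \left(-1\right) \left(-1586\right) = 1586$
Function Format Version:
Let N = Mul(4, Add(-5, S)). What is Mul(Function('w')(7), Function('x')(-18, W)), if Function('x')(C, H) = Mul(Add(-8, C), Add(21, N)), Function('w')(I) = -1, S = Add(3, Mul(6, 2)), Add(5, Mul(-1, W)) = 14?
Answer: 1586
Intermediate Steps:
W = -9 (W = Add(5, Mul(-1, 14)) = Add(5, -14) = -9)
S = 15 (S = Add(3, 12) = 15)
N = 40 (N = Mul(4, Add(-5, 15)) = Mul(4, 10) = 40)
Function('x')(C, H) = Add(-488, Mul(61, C)) (Function('x')(C, H) = Mul(Add(-8, C), Add(21, 40)) = Mul(Add(-8, C), 61) = Add(-488, Mul(61, C)))
Mul(Function('w')(7), Function('x')(-18, W)) = Mul(-1, Add(-488, Mul(61, -18))) = Mul(-1, Add(-488, -1098)) = Mul(-1, -1586) = 1586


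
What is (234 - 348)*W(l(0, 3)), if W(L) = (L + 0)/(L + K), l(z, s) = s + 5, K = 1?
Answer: -304/3 ≈ -101.33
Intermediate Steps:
l(z, s) = 5 + s
W(L) = L/(1 + L) (W(L) = (L + 0)/(L + 1) = L/(1 + L))
(234 - 348)*W(l(0, 3)) = (234 - 348)*((5 + 3)/(1 + (5 + 3))) = -912/(1 + 8) = -912/9 = -114*8/9 = -304/3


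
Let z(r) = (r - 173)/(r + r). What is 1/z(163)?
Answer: -163/5 ≈ -32.600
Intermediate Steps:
z(r) = (-173 + r)/(2*r) (z(r) = (-173 + r)/((2*r)) = (-173 + r)*(1/(2*r)) = (-173 + r)/(2*r))
1/z(163) = 1/((½)*(-173 + 163)/163) = 1/((½)*(1/163)*(-10)) = 1/(-5/163) = -163/5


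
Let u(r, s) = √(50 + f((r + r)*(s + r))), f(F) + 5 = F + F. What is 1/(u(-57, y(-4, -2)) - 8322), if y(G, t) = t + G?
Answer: -2774/23080425 - √1601/23080425 ≈ -0.00012192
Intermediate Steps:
f(F) = -5 + 2*F (f(F) = -5 + (F + F) = -5 + 2*F)
y(G, t) = G + t
u(r, s) = √(45 + 4*r*(r + s)) (u(r, s) = √(50 + (-5 + 2*((r + r)*(s + r)))) = √(50 + (-5 + 2*((2*r)*(r + s)))) = √(50 + (-5 + 2*(2*r*(r + s)))) = √(50 + (-5 + 4*r*(r + s))) = √(45 + 4*r*(r + s)))
1/(u(-57, y(-4, -2)) - 8322) = 1/(√(45 + 4*(-57)*(-57 + (-4 - 2))) - 8322) = 1/(√(45 + 4*(-57)*(-57 - 6)) - 8322) = 1/(√(45 + 4*(-57)*(-63)) - 8322) = 1/(√(45 + 14364) - 8322) = 1/(√14409 - 8322) = 1/(3*√1601 - 8322) = 1/(-8322 + 3*√1601)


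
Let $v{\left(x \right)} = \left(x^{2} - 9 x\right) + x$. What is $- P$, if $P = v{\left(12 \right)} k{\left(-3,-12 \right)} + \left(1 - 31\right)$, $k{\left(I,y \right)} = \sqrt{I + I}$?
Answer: $30 - 48 i \sqrt{6} \approx 30.0 - 117.58 i$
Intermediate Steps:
$k{\left(I,y \right)} = \sqrt{2} \sqrt{I}$ ($k{\left(I,y \right)} = \sqrt{2 I} = \sqrt{2} \sqrt{I}$)
$v{\left(x \right)} = x^{2} - 8 x$
$P = -30 + 48 i \sqrt{6}$ ($P = 12 \left(-8 + 12\right) \sqrt{2} \sqrt{-3} + \left(1 - 31\right) = 12 \cdot 4 \sqrt{2} i \sqrt{3} + \left(1 - 31\right) = 48 i \sqrt{6} - 30 = -30 + 48 i \sqrt{6} \approx -30.0 + 117.58 i$)
$- P = - (-30 + 48 i \sqrt{6}) = 30 - 48 i \sqrt{6}$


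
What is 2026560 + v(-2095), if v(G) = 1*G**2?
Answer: 6415585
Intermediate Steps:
v(G) = G**2
2026560 + v(-2095) = 2026560 + (-2095)**2 = 2026560 + 4389025 = 6415585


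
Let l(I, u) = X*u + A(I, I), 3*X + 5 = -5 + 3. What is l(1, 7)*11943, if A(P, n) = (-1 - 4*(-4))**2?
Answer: 2492106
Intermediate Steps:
A(P, n) = 225 (A(P, n) = (-1 + 16)**2 = 15**2 = 225)
X = -7/3 (X = -5/3 + (-5 + 3)/3 = -5/3 + (1/3)*(-2) = -5/3 - 2/3 = -7/3 ≈ -2.3333)
l(I, u) = 225 - 7*u/3 (l(I, u) = -7*u/3 + 225 = 225 - 7*u/3)
l(1, 7)*11943 = (225 - 7/3*7)*11943 = (225 - 49/3)*11943 = (626/3)*11943 = 2492106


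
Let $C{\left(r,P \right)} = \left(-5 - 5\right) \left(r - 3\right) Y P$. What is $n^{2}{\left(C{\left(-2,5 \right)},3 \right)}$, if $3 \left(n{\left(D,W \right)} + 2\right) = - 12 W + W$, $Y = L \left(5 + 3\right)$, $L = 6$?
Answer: $169$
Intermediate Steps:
$Y = 48$ ($Y = 6 \left(5 + 3\right) = 6 \cdot 8 = 48$)
$C{\left(r,P \right)} = P \left(1440 - 480 r\right)$ ($C{\left(r,P \right)} = \left(-5 - 5\right) \left(r - 3\right) 48 P = - 10 \left(-3 + r\right) 48 P = \left(30 - 10 r\right) 48 P = \left(1440 - 480 r\right) P = P \left(1440 - 480 r\right)$)
$n{\left(D,W \right)} = -2 - \frac{11 W}{3}$ ($n{\left(D,W \right)} = -2 + \frac{- 12 W + W}{3} = -2 + \frac{\left(-11\right) W}{3} = -2 - \frac{11 W}{3}$)
$n^{2}{\left(C{\left(-2,5 \right)},3 \right)} = \left(-2 - 11\right)^{2} = \left(-13\right)^{2} = 169$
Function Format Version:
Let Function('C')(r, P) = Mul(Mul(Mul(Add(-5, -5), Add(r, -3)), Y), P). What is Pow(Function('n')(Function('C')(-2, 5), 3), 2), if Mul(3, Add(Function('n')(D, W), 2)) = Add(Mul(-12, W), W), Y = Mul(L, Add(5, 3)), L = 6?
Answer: 169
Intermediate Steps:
Y = 48 (Y = Mul(6, Add(5, 3)) = Mul(6, 8) = 48)
Function('C')(r, P) = Mul(P, Add(1440, Mul(-480, r))) (Function('C')(r, P) = Mul(Mul(Mul(Add(-5, -5), Add(r, -3)), 48), P) = Mul(Mul(Mul(-10, Add(-3, r)), 48), P) = Mul(Mul(Add(30, Mul(-10, r)), 48), P) = Mul(Add(1440, Mul(-480, r)), P) = Mul(P, Add(1440, Mul(-480, r))))
Function('n')(D, W) = Add(-2, Mul(Rational(-11, 3), W)) (Function('n')(D, W) = Add(-2, Mul(Rational(1, 3), Add(Mul(-12, W), W))) = Add(-2, Mul(Rational(1, 3), Mul(-11, W))) = Add(-2, Mul(Rational(-11, 3), W)))
Pow(Function('n')(Function('C')(-2, 5), 3), 2) = Pow(Add(-2, Mul(Rational(-11, 3), 3)), 2) = Pow(Add(-2, -11), 2) = Pow(-13, 2) = 169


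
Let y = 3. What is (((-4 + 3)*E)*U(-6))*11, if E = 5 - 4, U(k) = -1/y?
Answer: 11/3 ≈ 3.6667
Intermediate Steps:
U(k) = -⅓ (U(k) = -1/3 = -1*⅓ = -⅓)
E = 1
(((-4 + 3)*E)*U(-6))*11 = (((-4 + 3)*1)*(-⅓))*11 = (-1*1*(-⅓))*11 = -1*(-⅓)*11 = (⅓)*11 = 11/3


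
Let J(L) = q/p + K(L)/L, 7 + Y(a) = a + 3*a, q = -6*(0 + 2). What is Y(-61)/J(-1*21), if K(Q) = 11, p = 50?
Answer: 131775/401 ≈ 328.62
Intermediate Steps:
q = -12 (q = -6*2 = -12)
Y(a) = -7 + 4*a (Y(a) = -7 + (a + 3*a) = -7 + 4*a)
J(L) = -6/25 + 11/L (J(L) = -12/50 + 11/L = -12*1/50 + 11/L = -6/25 + 11/L)
Y(-61)/J(-1*21) = (-7 + 4*(-61))/(-6/25 + 11/((-1*21))) = (-7 - 244)/(-6/25 + 11/(-21)) = -251/(-6/25 + 11*(-1/21)) = -251/(-6/25 - 11/21) = -251/(-401/525) = -251*(-525/401) = 131775/401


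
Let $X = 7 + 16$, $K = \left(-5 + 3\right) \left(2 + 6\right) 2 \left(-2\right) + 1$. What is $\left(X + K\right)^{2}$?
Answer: $7744$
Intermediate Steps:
$K = 65$ ($K = \left(-2\right) 8 \left(-4\right) + 1 = \left(-16\right) \left(-4\right) + 1 = 64 + 1 = 65$)
$X = 23$
$\left(X + K\right)^{2} = \left(23 + 65\right)^{2} = 88^{2} = 7744$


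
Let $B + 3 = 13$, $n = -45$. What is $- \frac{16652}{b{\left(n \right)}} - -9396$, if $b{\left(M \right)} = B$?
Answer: $\frac{38654}{5} \approx 7730.8$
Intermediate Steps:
$B = 10$ ($B = -3 + 13 = 10$)
$b{\left(M \right)} = 10$
$- \frac{16652}{b{\left(n \right)}} - -9396 = - \frac{16652}{10} - -9396 = \left(-16652\right) \frac{1}{10} + 9396 = - \frac{8326}{5} + 9396 = \frac{38654}{5}$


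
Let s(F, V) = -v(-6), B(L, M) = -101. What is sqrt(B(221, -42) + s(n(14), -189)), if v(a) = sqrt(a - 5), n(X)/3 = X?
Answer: sqrt(-101 - I*sqrt(11)) ≈ 0.165 - 10.051*I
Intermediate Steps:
n(X) = 3*X
v(a) = sqrt(-5 + a)
s(F, V) = -I*sqrt(11) (s(F, V) = -sqrt(-5 - 6) = -sqrt(-11) = -I*sqrt(11))
sqrt(B(221, -42) + s(n(14), -189)) = sqrt(-101 - I*sqrt(11))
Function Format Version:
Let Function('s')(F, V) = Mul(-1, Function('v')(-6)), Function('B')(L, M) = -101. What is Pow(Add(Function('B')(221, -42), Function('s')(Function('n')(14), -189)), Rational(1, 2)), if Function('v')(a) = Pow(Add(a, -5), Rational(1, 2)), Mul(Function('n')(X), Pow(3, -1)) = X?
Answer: Pow(Add(-101, Mul(-1, I, Pow(11, Rational(1, 2)))), Rational(1, 2)) ≈ Add(0.1650, Mul(-10.051, I))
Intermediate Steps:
Function('n')(X) = Mul(3, X)
Function('v')(a) = Pow(Add(-5, a), Rational(1, 2))
Function('s')(F, V) = Mul(-1, I, Pow(11, Rational(1, 2))) (Function('s')(F, V) = Mul(-1, Pow(Add(-5, -6), Rational(1, 2))) = Mul(-1, Pow(-11, Rational(1, 2))) = Mul(-1, Mul(I, Pow(11, Rational(1, 2)))) = Mul(-1, I, Pow(11, Rational(1, 2))))
Pow(Add(Function('B')(221, -42), Function('s')(Function('n')(14), -189)), Rational(1, 2)) = Pow(Add(-101, Mul(-1, I, Pow(11, Rational(1, 2)))), Rational(1, 2))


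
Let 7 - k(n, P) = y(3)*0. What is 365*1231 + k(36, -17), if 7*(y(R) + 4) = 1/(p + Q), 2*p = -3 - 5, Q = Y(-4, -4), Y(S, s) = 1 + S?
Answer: 449322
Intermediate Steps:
Q = -3 (Q = 1 - 4 = -3)
p = -4 (p = (-3 - 5)/2 = (½)*(-8) = -4)
y(R) = -197/49 (y(R) = -4 + 1/(7*(-4 - 3)) = -4 + (⅐)/(-7) = -4 + (⅐)*(-⅐) = -4 - 1/49 = -197/49)
k(n, P) = 7 (k(n, P) = 7 - (-197)*0/49 = 7 - 1*0 = 7 + 0 = 7)
365*1231 + k(36, -17) = 365*1231 + 7 = 449315 + 7 = 449322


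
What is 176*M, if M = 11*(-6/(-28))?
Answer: 2904/7 ≈ 414.86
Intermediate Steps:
M = 33/14 (M = 11*(-6*(-1/28)) = 11*(3/14) = 33/14 ≈ 2.3571)
176*M = 176*(33/14) = 2904/7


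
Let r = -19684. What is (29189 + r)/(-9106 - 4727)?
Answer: -9505/13833 ≈ -0.68713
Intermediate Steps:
(29189 + r)/(-9106 - 4727) = (29189 - 19684)/(-9106 - 4727) = 9505/(-13833) = 9505*(-1/13833) = -9505/13833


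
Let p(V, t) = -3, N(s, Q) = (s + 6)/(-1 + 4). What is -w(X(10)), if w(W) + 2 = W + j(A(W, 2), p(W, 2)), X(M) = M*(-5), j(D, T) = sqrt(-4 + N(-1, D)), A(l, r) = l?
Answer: 52 - I*sqrt(21)/3 ≈ 52.0 - 1.5275*I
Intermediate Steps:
N(s, Q) = 2 + s/3 (N(s, Q) = (6 + s)/3 = (6 + s)*(1/3) = 2 + s/3)
j(D, T) = I*sqrt(21)/3 (j(D, T) = sqrt(-4 + (2 + (1/3)*(-1))) = sqrt(-4 + (2 - 1/3)) = sqrt(-4 + 5/3) = sqrt(-7/3) = I*sqrt(21)/3)
X(M) = -5*M
w(W) = -2 + W + I*sqrt(21)/3 (w(W) = -2 + (W + I*sqrt(21)/3) = -2 + W + I*sqrt(21)/3)
-w(X(10)) = -(-2 - 5*10 + I*sqrt(21)/3) = -(-2 - 50 + I*sqrt(21)/3) = -(-52 + I*sqrt(21)/3) = 52 - I*sqrt(21)/3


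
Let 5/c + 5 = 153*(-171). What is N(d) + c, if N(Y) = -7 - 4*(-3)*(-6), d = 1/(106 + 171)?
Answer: -2067277/26168 ≈ -79.000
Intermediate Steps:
d = 1/277 ≈ 0.0036101
c = -5/26168 (c = 5/(-5 + 153*(-171)) = 5/(-5 - 26163) = 5/(-26168) = 5*(-1/26168) = -5/26168 ≈ -0.00019107)
N(Y) = -79 (N(Y) = -7 + 12*(-6) = -7 - 72 = -79)
N(d) + c = -79 - 5/26168 = -2067277/26168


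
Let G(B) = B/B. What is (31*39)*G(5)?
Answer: 1209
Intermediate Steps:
G(B) = 1
(31*39)*G(5) = (31*39)*1 = 1209*1 = 1209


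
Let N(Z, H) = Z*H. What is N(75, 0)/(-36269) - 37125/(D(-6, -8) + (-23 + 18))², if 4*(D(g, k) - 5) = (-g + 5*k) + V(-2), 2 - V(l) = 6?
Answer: -148500/361 ≈ -411.36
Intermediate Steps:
V(l) = -4 (V(l) = 2 - 1*6 = 2 - 6 = -4)
D(g, k) = 4 - g/4 + 5*k/4 (D(g, k) = 5 + ((-g + 5*k) - 4)/4 = 5 + (-4 - g + 5*k)/4 = 5 + (-1 - g/4 + 5*k/4) = 4 - g/4 + 5*k/4)
N(Z, H) = H*Z
N(75, 0)/(-36269) - 37125/(D(-6, -8) + (-23 + 18))² = (0*75)/(-36269) - 37125/((4 - ¼*(-6) + (5/4)*(-8)) + (-23 + 18))² = 0*(-1/36269) - 37125/((4 + 3/2 - 10) - 5)² = 0 - 37125/(-9/2 - 5)² = 0 - 37125/((-19/2)²) = 0 - 37125/361/4 = 0 - 37125*4/361 = 0 - 148500/361 = -148500/361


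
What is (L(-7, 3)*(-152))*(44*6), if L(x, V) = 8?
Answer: -321024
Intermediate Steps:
(L(-7, 3)*(-152))*(44*6) = (8*(-152))*(44*6) = -1216*264 = -321024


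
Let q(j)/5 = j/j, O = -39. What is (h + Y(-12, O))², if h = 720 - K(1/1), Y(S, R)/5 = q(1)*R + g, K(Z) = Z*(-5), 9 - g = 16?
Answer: 81225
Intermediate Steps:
g = -7 (g = 9 - 1*16 = 9 - 16 = -7)
K(Z) = -5*Z
q(j) = 5 (q(j) = 5*(j/j) = 5*1 = 5)
Y(S, R) = -35 + 25*R (Y(S, R) = 5*(5*R - 7) = 5*(-7 + 5*R) = -35 + 25*R)
h = 725 (h = 720 - (-5)/1 = 720 - (-5) = 720 - 1*(-5) = 720 + 5 = 725)
(h + Y(-12, O))² = (725 + (-35 + 25*(-39)))² = (725 + (-35 - 975))² = (725 - 1010)² = (-285)² = 81225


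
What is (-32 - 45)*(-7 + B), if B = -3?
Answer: 770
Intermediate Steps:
(-32 - 45)*(-7 + B) = (-32 - 45)*(-7 - 3) = -77*(-10) = 770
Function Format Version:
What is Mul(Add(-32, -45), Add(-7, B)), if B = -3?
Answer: 770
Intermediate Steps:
Mul(Add(-32, -45), Add(-7, B)) = Mul(Add(-32, -45), Add(-7, -3)) = Mul(-77, -10) = 770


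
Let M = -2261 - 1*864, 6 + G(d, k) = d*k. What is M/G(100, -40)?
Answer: 3125/4006 ≈ 0.78008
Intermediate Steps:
G(d, k) = -6 + d*k
M = -3125 (M = -2261 - 864 = -3125)
M/G(100, -40) = -3125/(-6 + 100*(-40)) = -3125/(-6 - 4000) = -3125/(-4006) = -3125*(-1/4006) = 3125/4006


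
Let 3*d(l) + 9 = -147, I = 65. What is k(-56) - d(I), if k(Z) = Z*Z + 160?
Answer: 3348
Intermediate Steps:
d(l) = -52 (d(l) = -3 + (⅓)*(-147) = -3 - 49 = -52)
k(Z) = 160 + Z² (k(Z) = Z² + 160 = 160 + Z²)
k(-56) - d(I) = (160 + (-56)²) - 1*(-52) = (160 + 3136) + 52 = 3296 + 52 = 3348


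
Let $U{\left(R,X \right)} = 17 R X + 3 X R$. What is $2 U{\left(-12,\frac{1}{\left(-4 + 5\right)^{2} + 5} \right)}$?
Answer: $-80$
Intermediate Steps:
$U{\left(R,X \right)} = 20 R X$ ($U{\left(R,X \right)} = 17 R X + 3 R X = 20 R X$)
$2 U{\left(-12,\frac{1}{\left(-4 + 5\right)^{2} + 5} \right)} = 2 \cdot 20 \left(-12\right) \frac{1}{\left(-4 + 5\right)^{2} + 5} = 2 \cdot 20 \left(-12\right) \frac{1}{1^{2} + 5} = 2 \cdot 20 \left(-12\right) \frac{1}{1 + 5} = 2 \cdot 20 \left(-12\right) \frac{1}{6} = 2 \left(-40\right) = -80$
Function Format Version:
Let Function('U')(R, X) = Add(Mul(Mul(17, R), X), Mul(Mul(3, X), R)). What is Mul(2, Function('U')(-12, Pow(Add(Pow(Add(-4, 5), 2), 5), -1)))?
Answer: -80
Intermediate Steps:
Function('U')(R, X) = Mul(20, R, X) (Function('U')(R, X) = Add(Mul(17, R, X), Mul(3, R, X)) = Mul(20, R, X))
Mul(2, Function('U')(-12, Pow(Add(Pow(Add(-4, 5), 2), 5), -1))) = Mul(2, Mul(20, -12, Pow(Add(Pow(Add(-4, 5), 2), 5), -1))) = Mul(2, Mul(20, -12, Pow(Add(Pow(1, 2), 5), -1))) = Mul(2, Mul(20, -12, Pow(Add(1, 5), -1))) = Mul(2, Mul(20, -12, Pow(6, -1))) = Mul(2, Mul(20, -12, Rational(1, 6))) = Mul(2, -40) = -80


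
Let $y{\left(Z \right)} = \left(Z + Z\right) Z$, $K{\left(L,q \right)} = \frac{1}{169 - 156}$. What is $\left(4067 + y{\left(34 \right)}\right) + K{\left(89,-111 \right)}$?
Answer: $\frac{82928}{13} \approx 6379.1$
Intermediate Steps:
$K{\left(L,q \right)} = \frac{1}{13}$
$y{\left(Z \right)} = 2 Z^{2}$ ($y{\left(Z \right)} = 2 Z Z = 2 Z^{2}$)
$\left(4067 + y{\left(34 \right)}\right) + K{\left(89,-111 \right)} = \left(4067 + 2 \cdot 34^{2}\right) + \frac{1}{13} = \left(4067 + 2 \cdot 1156\right) + \frac{1}{13} = \left(4067 + 2312\right) + \frac{1}{13} = 6379 + \frac{1}{13} = \frac{82928}{13}$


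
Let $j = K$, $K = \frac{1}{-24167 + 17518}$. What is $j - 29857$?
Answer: $- \frac{198519194}{6649} \approx -29857.0$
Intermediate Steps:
$K = - \frac{1}{6649}$ ($K = \frac{1}{-6649} = - \frac{1}{6649} \approx -0.0001504$)
$j = - \frac{1}{6649} \approx -0.0001504$
$j - 29857 = - \frac{1}{6649} - 29857 = - \frac{198519194}{6649}$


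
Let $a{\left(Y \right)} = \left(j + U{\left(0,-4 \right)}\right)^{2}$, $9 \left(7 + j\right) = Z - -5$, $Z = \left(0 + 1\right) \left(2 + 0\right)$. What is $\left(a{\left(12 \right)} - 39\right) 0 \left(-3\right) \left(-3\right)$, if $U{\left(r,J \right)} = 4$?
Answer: $0$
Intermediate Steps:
$Z = 2$ ($Z = 1 \cdot 2 = 2$)
$j = - \frac{56}{9}$ ($j = -7 + \frac{2 - -5}{9} = -7 + \frac{2 + 5}{9} = -7 + \frac{1}{9} \cdot 7 = -7 + \frac{7}{9} = - \frac{56}{9} \approx -6.2222$)
$a{\left(Y \right)} = \frac{400}{81}$ ($a{\left(Y \right)} = \left(- \frac{56}{9} + 4\right)^{2} = \left(- \frac{20}{9}\right)^{2} = \frac{400}{81}$)
$\left(a{\left(12 \right)} - 39\right) 0 \left(-3\right) \left(-3\right) = \left(\frac{400}{81} - 39\right) 0 \left(-3\right) \left(-3\right) = - \frac{2759 \cdot 0 \left(-3\right)}{81} = \left(- \frac{2759}{81}\right) 0 = 0$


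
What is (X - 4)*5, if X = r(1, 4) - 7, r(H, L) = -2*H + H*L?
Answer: -45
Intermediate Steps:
X = -5 (X = 1*(-2 + 4) - 7 = 1*2 - 7 = 2 - 7 = -5)
(X - 4)*5 = (-5 - 4)*5 = -9*5 = -45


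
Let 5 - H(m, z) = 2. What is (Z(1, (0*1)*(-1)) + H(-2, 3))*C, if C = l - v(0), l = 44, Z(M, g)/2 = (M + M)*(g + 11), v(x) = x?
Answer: 2068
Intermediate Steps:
Z(M, g) = 4*M*(11 + g) (Z(M, g) = 2*((M + M)*(g + 11)) = 2*((2*M)*(11 + g)) = 2*(2*M*(11 + g)) = 4*M*(11 + g))
H(m, z) = 3 (H(m, z) = 5 - 1*2 = 5 - 2 = 3)
C = 44 (C = 44 - 1*0 = 44 + 0 = 44)
(Z(1, (0*1)*(-1)) + H(-2, 3))*C = (4*1*(11 + (0*1)*(-1)) + 3)*44 = (4*1*(11 + 0*(-1)) + 3)*44 = (4*1*(11 + 0) + 3)*44 = (4*1*11 + 3)*44 = (44 + 3)*44 = 47*44 = 2068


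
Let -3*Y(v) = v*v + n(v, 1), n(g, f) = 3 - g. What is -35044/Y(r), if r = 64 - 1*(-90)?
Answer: 35044/7855 ≈ 4.4614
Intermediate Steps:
r = 154 (r = 64 + 90 = 154)
Y(v) = -1 - v²/3 + v/3 (Y(v) = -(v*v + (3 - v))/3 = -(v² + (3 - v))/3 = -(3 + v² - v)/3 = -1 - v²/3 + v/3)
-35044/Y(r) = -35044/(-1 - ⅓*154² + (⅓)*154) = -35044/(-1 - ⅓*23716 + 154/3) = -35044/(-1 - 23716/3 + 154/3) = -35044/(-7855) = -35044*(-1/7855) = 35044/7855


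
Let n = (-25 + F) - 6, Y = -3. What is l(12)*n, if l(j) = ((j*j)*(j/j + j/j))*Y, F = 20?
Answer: 9504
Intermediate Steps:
l(j) = -6*j**2 (l(j) = ((j*j)*(j/j + j/j))*(-3) = (j**2*(1 + 1))*(-3) = (j**2*2)*(-3) = (2*j**2)*(-3) = -6*j**2)
n = -11 (n = (-25 + 20) - 6 = -5 - 6 = -11)
l(12)*n = -6*12**2*(-11) = -6*144*(-11) = -864*(-11) = 9504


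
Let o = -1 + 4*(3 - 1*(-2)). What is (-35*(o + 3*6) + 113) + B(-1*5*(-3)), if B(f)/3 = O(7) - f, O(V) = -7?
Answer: -1248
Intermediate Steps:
o = 19 (o = -1 + 4*(3 + 2) = -1 + 4*5 = -1 + 20 = 19)
B(f) = -21 - 3*f (B(f) = 3*(-7 - f) = -21 - 3*f)
(-35*(o + 3*6) + 113) + B(-1*5*(-3)) = (-35*(19 + 3*6) + 113) + (-21 - 3*(-1*5)*(-3)) = (-35*(19 + 18) + 113) + (-21 - (-15)*(-3)) = (-35*37 + 113) + (-21 - 3*15) = (-1295 + 113) + (-21 - 45) = -1182 - 66 = -1248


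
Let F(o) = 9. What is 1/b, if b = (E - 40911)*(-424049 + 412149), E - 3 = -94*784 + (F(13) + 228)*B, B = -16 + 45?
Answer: 1/1281998900 ≈ 7.8003e-10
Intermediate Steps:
B = 29
E = -66820 (E = 3 + (-94*784 + (9 + 228)*29) = 3 + (-73696 + 237*29) = 3 + (-73696 + 6873) = 3 - 66823 = -66820)
b = 1281998900 (b = (-66820 - 40911)*(-424049 + 412149) = -107731*(-11900) = 1281998900)
1/b = 1/1281998900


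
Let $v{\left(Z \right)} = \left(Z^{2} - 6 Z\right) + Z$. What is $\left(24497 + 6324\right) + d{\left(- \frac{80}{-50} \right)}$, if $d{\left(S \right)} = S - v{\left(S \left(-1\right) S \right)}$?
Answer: $\frac{19252029}{625} \approx 30803.0$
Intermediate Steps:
$v{\left(Z \right)} = Z^{2} - 5 Z$
$d{\left(S \right)} = S + S^{2} \left(-5 - S^{2}\right)$ ($d{\left(S \right)} = S - S \left(-1\right) S \left(-5 + S \left(-1\right) S\right) = S - - S S \left(-5 + - S S\right) = S - - S^{2} \left(-5 - S^{2}\right) = S + S^{2} \left(-5 - S^{2}\right)$)
$\left(24497 + 6324\right) + d{\left(- \frac{80}{-50} \right)} = \left(24497 + 6324\right) + - \frac{80}{-50} \left(1 - \left(- \frac{80}{-50}\right)^{3} - 5 \left(- \frac{80}{-50}\right)\right) = 30821 + \left(-80\right) \left(- \frac{1}{50}\right) \left(1 - \left(\left(-80\right) \left(- \frac{1}{50}\right)\right)^{3} - 5 \left(\left(-80\right) \left(- \frac{1}{50}\right)\right)\right) = 30821 + \frac{8 \left(1 - \left(\frac{8}{5}\right)^{3} - 8\right)}{5} = 30821 + \frac{8 \left(1 - \frac{512}{125} - 8\right)}{5} = 30821 + \frac{8}{5} \left(- \frac{1387}{125}\right) = 30821 - \frac{11096}{625} = \frac{19252029}{625}$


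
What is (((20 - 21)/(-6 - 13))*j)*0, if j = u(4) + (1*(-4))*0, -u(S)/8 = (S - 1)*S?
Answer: 0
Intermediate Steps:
u(S) = -8*S*(-1 + S) (u(S) = -8*(S - 1)*S = -8*(-1 + S)*S = -8*S*(-1 + S))
j = -96 (j = 8*4*(1 - 1*4) + (1*(-4))*0 = 8*4*(1 - 4) - 4*0 = 8*4*(-3) + 0 = -96 + 0 = -96)
(((20 - 21)/(-6 - 13))*j)*0 = (((20 - 21)/(-6 - 13))*(-96))*0 = (-1/(-19)*(-96))*0 = (-1*(-1/19)*(-96))*0 = ((1/19)*(-96))*0 = -96/19*0 = 0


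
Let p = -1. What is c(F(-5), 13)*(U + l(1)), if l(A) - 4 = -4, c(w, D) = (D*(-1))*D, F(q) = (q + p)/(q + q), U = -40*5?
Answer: 33800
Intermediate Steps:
U = -200
F(q) = (-1 + q)/(2*q) (F(q) = (q - 1)/(q + q) = (-1 + q)/((2*q)) = (-1 + q)*(1/(2*q)) = (-1 + q)/(2*q))
c(w, D) = -D² (c(w, D) = (-D)*D = -D²)
l(A) = 0 (l(A) = 4 - 4 = 0)
c(F(-5), 13)*(U + l(1)) = (-1*13²)*(-200 + 0) = -1*169*(-200) = -169*(-200) = 33800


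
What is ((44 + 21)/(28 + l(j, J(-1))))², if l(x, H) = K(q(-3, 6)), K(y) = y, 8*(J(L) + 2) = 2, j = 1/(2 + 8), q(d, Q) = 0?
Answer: 4225/784 ≈ 5.3890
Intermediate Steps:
j = ⅒ (j = 1/10 = ⅒ ≈ 0.10000)
J(L) = -7/4 (J(L) = -2 + (⅛)*2 = -2 + ¼ = -7/4)
l(x, H) = 0
((44 + 21)/(28 + l(j, J(-1))))² = ((44 + 21)/(28 + 0))² = (65/28)² = 4225/784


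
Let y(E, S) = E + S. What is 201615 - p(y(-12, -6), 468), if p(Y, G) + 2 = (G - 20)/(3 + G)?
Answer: 94961159/471 ≈ 2.0162e+5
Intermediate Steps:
p(Y, G) = -2 + (-20 + G)/(3 + G) (p(Y, G) = -2 + (G - 20)/(3 + G) = -2 + (-20 + G)/(3 + G))
201615 - p(y(-12, -6), 468) = 201615 - (-26 - 1*468)/(3 + 468) = 201615 - (-26 - 468)/471 = 201615 - (-494)/471 = 201615 - 1*(-494/471) = 201615 + 494/471 = 94961159/471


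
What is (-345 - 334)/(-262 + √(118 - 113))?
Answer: 177898/68639 + 679*√5/68639 ≈ 2.6139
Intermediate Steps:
(-345 - 334)/(-262 + √(118 - 113)) = -679/(-262 + √5)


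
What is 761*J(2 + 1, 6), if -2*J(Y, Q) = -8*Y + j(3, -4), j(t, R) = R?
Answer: 10654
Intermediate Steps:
J(Y, Q) = 2 + 4*Y (J(Y, Q) = -(-8*Y - 4)/2 = -(-4 - 8*Y)/2 = 2 + 4*Y)
761*J(2 + 1, 6) = 761*(2 + 4*(2 + 1)) = 761*(2 + 4*3) = 761*(2 + 12) = 761*14 = 10654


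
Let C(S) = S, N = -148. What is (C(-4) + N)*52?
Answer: -7904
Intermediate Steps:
(C(-4) + N)*52 = (-4 - 148)*52 = -152*52 = -7904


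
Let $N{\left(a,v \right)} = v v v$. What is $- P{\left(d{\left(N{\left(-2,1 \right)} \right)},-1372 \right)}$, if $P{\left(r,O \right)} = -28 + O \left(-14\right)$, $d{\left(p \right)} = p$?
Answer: $-19180$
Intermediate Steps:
$N{\left(a,v \right)} = v^{3}$ ($N{\left(a,v \right)} = v^{2} v = v^{3}$)
$P{\left(r,O \right)} = -28 - 14 O$
$- P{\left(d{\left(N{\left(-2,1 \right)} \right)},-1372 \right)} = - (-28 - -19208) = - (-28 + 19208) = \left(-1\right) 19180 = -19180$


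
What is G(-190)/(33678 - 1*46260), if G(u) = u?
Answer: 95/6291 ≈ 0.015101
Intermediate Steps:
G(-190)/(33678 - 1*46260) = -190/(33678 - 1*46260) = -190/(33678 - 46260) = -190/(-12582) = -190*(-1/12582) = 95/6291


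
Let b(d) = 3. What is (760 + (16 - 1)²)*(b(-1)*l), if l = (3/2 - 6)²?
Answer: 239355/4 ≈ 59839.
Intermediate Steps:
l = 81/4 (l = (3*(½) - 6)² = (3/2 - 6)² = (-9/2)² = 81/4 ≈ 20.250)
(760 + (16 - 1)²)*(b(-1)*l) = (760 + (16 - 1)²)*(3*(81/4)) = (760 + 15²)*(243/4) = (760 + 225)*(243/4) = 985*(243/4) = 239355/4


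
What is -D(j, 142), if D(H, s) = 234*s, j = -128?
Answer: -33228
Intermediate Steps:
-D(j, 142) = -234*142 = -1*33228 = -33228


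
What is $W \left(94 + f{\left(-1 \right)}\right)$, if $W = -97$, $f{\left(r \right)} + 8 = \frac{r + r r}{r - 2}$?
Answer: $-8342$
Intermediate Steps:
$f{\left(r \right)} = -8 + \frac{r + r^{2}}{-2 + r}$ ($f{\left(r \right)} = -8 + \frac{r + r r}{r - 2} = -8 + \frac{r + r^{2}}{-2 + r}$)
$W \left(94 + f{\left(-1 \right)}\right) = - 97 \left(94 + \frac{16 + \left(-1\right)^{2} - -7}{-2 - 1}\right) = - 97 \left(94 + \frac{16 + 1 + 7}{-3}\right) = - 97 \left(94 - 8\right) = \left(-97\right) 86 = -8342$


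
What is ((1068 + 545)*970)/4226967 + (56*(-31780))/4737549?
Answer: -36744029890/6675154427961 ≈ -0.0055046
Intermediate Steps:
((1068 + 545)*970)/4226967 + (56*(-31780))/4737549 = (1613*970)*(1/4226967) - 1779680*1/4737549 = 1564610*(1/4226967) - 1779680/4737549 = 1564610/4226967 - 1779680/4737549 = -36744029890/6675154427961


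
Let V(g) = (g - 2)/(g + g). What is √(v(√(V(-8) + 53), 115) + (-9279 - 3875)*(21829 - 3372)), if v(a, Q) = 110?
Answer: 2*I*√60695817 ≈ 15582.0*I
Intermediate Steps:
V(g) = (-2 + g)/(2*g) (V(g) = (-2 + g)/((2*g)) = (-2 + g)*(1/(2*g)) = (-2 + g)/(2*g))
√(v(√(V(-8) + 53), 115) + (-9279 - 3875)*(21829 - 3372)) = √(110 + (-9279 - 3875)*(21829 - 3372)) = √(110 - 13154*18457) = √(110 - 242783378) = √(-242783268) = 2*I*√60695817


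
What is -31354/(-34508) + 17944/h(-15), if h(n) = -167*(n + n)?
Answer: 194073773/43221270 ≈ 4.4902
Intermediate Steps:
h(n) = -334*n
-31354/(-34508) + 17944/h(-15) = -31354/(-34508) + 17944/((-334*(-15))) = -31354*(-1/34508) + 17944/5010 = 15677/17254 + 17944*(1/5010) = 15677/17254 + 8972/2505 = 194073773/43221270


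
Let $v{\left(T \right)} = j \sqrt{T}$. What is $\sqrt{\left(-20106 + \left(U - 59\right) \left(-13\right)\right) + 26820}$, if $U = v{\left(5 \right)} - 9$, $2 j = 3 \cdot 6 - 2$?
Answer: $\sqrt{7598 - 104 \sqrt{5}} \approx 85.822$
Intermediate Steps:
$j = 8$ ($j = \frac{3 \cdot 6 - 2}{2} = \frac{18 - 2}{2} = \frac{1}{2} \cdot 16 = 8$)
$v{\left(T \right)} = 8 \sqrt{T}$
$U = -9 + 8 \sqrt{5}$ ($U = 8 \sqrt{5} - 9 = -9 + 8 \sqrt{5} \approx 8.8885$)
$\sqrt{\left(-20106 + \left(U - 59\right) \left(-13\right)\right) + 26820} = \sqrt{\left(-20106 + \left(\left(-9 + 8 \sqrt{5}\right) - 59\right) \left(-13\right)\right) + 26820} = \sqrt{\left(-20106 + \left(-68 + 8 \sqrt{5}\right) \left(-13\right)\right) + 26820} = \sqrt{\left(-20106 + \left(884 - 104 \sqrt{5}\right)\right) + 26820} = \sqrt{\left(-19222 - 104 \sqrt{5}\right) + 26820} = \sqrt{7598 - 104 \sqrt{5}}$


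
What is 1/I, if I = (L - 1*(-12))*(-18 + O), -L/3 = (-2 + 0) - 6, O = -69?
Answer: -1/3132 ≈ -0.00031928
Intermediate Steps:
L = 24 (L = -3*((-2 + 0) - 6) = -3*(-2 - 6) = -3*(-8) = 24)
I = -3132 (I = (24 - 1*(-12))*(-18 - 69) = (24 + 12)*(-87) = 36*(-87) = -3132)
1/I = 1/(-3132) = -1/3132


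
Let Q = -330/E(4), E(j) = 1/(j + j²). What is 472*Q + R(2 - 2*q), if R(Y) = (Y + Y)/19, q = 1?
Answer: -3115200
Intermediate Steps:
R(Y) = 2*Y/19 (R(Y) = (2*Y)*(1/19) = 2*Y/19)
Q = -6600 (Q = -330/(1/(4*(1 + 4))) = -330/((¼)/5) = -330/((¼)*(⅕)) = -330/1/20 = -330*20 = -6600)
472*Q + R(2 - 2*q) = 472*(-6600) + 2*(2 - 2*1)/19 = -3115200 + 2*(2 - 2)/19 = -3115200 + (2/19)*0 = -3115200 + 0 = -3115200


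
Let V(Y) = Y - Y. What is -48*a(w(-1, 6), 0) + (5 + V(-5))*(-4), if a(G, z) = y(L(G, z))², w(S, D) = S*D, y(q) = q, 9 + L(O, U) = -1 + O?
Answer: -12308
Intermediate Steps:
L(O, U) = -10 + O (L(O, U) = -9 + (-1 + O) = -10 + O)
V(Y) = 0
w(S, D) = D*S
a(G, z) = (-10 + G)²
-48*a(w(-1, 6), 0) + (5 + V(-5))*(-4) = -48*(-10 + 6*(-1))² + (5 + 0)*(-4) = -48*(-10 - 6)² + 5*(-4) = -48*(-16)² - 20 = -48*256 - 20 = -12288 - 20 = -12308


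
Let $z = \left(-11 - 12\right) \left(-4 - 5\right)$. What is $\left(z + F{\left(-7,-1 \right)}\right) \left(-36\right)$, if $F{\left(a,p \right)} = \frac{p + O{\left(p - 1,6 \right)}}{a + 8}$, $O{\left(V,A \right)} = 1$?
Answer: $-7452$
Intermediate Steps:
$F{\left(a,p \right)} = \frac{1 + p}{8 + a}$ ($F{\left(a,p \right)} = \frac{p + 1}{a + 8} = \frac{1 + p}{8 + a}$)
$z = 207$ ($z = \left(-23\right) \left(-9\right) = 207$)
$\left(z + F{\left(-7,-1 \right)}\right) \left(-36\right) = \left(207 + \frac{1 - 1}{8 - 7}\right) \left(-36\right) = \left(207 + 1^{-1} \cdot 0\right) \left(-36\right) = \left(207 + 1 \cdot 0\right) \left(-36\right) = \left(207 + 0\right) \left(-36\right) = 207 \left(-36\right) = -7452$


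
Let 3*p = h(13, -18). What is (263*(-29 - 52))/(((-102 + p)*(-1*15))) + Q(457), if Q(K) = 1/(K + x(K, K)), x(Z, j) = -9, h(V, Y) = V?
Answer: -9542279/656320 ≈ -14.539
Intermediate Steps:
p = 13/3 (p = (1/3)*13 = 13/3 ≈ 4.3333)
Q(K) = 1/(-9 + K) (Q(K) = 1/(K - 9) = 1/(-9 + K))
(263*(-29 - 52))/(((-102 + p)*(-1*15))) + Q(457) = (263*(-29 - 52))/(((-102 + 13/3)*(-1*15))) + 1/(-9 + 457) = (263*(-81))/((-293/3*(-15))) + 1/448 = -21303/1465 + 1/448 = -9542279/656320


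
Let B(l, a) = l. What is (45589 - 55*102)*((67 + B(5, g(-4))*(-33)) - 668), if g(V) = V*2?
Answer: -30623914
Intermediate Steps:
g(V) = 2*V
(45589 - 55*102)*((67 + B(5, g(-4))*(-33)) - 668) = (45589 - 55*102)*((67 + 5*(-33)) - 668) = (45589 - 5610)*((67 - 165) - 668) = 39979*(-98 - 668) = 39979*(-766) = -30623914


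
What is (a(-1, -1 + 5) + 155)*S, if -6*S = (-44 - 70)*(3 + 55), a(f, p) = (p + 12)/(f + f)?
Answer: 161994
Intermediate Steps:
a(f, p) = (12 + p)/(2*f) (a(f, p) = (12 + p)/((2*f)) = (12 + p)*(1/(2*f)) = (12 + p)/(2*f))
S = 1102 (S = -(-44 - 70)*(3 + 55)/6 = -(-19)*58 = -1/6*(-6612) = 1102)
(a(-1, -1 + 5) + 155)*S = ((1/2)*(12 + (-1 + 5))/(-1) + 155)*1102 = ((1/2)*(-1)*(12 + 4) + 155)*1102 = ((1/2)*(-1)*16 + 155)*1102 = (-8 + 155)*1102 = 147*1102 = 161994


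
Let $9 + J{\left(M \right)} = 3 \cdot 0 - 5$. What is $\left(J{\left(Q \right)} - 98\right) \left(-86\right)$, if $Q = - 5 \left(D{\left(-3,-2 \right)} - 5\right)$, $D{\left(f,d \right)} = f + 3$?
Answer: $9632$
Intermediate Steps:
$D{\left(f,d \right)} = 3 + f$
$Q = 25$ ($Q = - 5 \left(\left(3 - 3\right) - 5\right) = - 5 \left(0 - 5\right) = \left(-5\right) \left(-5\right) = 25$)
$J{\left(M \right)} = -14$ ($J{\left(M \right)} = -9 + \left(3 \cdot 0 - 5\right) = -9 + \left(0 - 5\right) = -9 - 5 = -14$)
$\left(J{\left(Q \right)} - 98\right) \left(-86\right) = \left(-14 - 98\right) \left(-86\right) = \left(-112\right) \left(-86\right) = 9632$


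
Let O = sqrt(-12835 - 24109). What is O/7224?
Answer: I*sqrt(2309)/1806 ≈ 0.026607*I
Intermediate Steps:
O = 4*I*sqrt(2309) (O = sqrt(-36944) = 4*I*sqrt(2309) ≈ 192.21*I)
O/7224 = (4*I*sqrt(2309))/7224 = (4*I*sqrt(2309))*(1/7224) = I*sqrt(2309)/1806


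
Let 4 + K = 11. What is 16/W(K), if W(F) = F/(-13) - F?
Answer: -104/49 ≈ -2.1224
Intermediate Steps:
K = 7 (K = -4 + 11 = 7)
W(F) = -14*F/13 (W(F) = F*(-1/13) - F = -F/13 - F = -14*F/13)
16/W(K) = 16/((-14/13*7)) = 16/(-98/13) = 16*(-13/98) = -104/49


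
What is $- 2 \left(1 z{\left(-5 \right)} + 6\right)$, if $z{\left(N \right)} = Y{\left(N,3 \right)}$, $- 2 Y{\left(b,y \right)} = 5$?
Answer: $-7$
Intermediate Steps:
$Y{\left(b,y \right)} = - \frac{5}{2}$ ($Y{\left(b,y \right)} = \left(- \frac{1}{2}\right) 5 = - \frac{5}{2}$)
$z{\left(N \right)} = - \frac{5}{2}$
$- 2 \left(1 z{\left(-5 \right)} + 6\right) = - 2 \left(1 \left(- \frac{5}{2}\right) + 6\right) = - 2 \left(- \frac{5}{2} + 6\right) = \left(-2\right) \frac{7}{2} = -7$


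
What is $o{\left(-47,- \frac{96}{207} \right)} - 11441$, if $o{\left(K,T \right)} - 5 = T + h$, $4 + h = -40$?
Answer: $- \frac{792152}{69} \approx -11480.0$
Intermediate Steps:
$h = -44$ ($h = -4 - 40 = -44$)
$o{\left(K,T \right)} = -39 + T$ ($o{\left(K,T \right)} = 5 + \left(T - 44\right) = 5 + \left(-44 + T\right) = -39 + T$)
$o{\left(-47,- \frac{96}{207} \right)} - 11441 = \left(-39 - \frac{96}{207}\right) - 11441 = \left(-39 - \frac{32}{69}\right) - 11441 = - \frac{2723}{69} - 11441 = - \frac{792152}{69}$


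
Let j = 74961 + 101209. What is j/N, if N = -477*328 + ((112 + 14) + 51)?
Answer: -176170/156279 ≈ -1.1273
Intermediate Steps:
j = 176170
N = -156279 (N = -156456 + (126 + 51) = -156456 + 177 = -156279)
j/N = 176170/(-156279) = 176170*(-1/156279) = -176170/156279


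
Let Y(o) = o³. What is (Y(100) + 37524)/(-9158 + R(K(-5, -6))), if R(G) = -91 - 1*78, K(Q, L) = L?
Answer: -1037524/9327 ≈ -111.24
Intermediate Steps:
R(G) = -169 (R(G) = -91 - 78 = -169)
(Y(100) + 37524)/(-9158 + R(K(-5, -6))) = (100³ + 37524)/(-9158 - 169) = (1000000 + 37524)/(-9327) = 1037524*(-1/9327) = -1037524/9327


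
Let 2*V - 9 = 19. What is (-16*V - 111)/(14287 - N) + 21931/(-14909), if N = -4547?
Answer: -418042969/280796106 ≈ -1.4888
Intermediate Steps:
V = 14 (V = 9/2 + (½)*19 = 9/2 + 19/2 = 14)
(-16*V - 111)/(14287 - N) + 21931/(-14909) = (-16*14 - 111)/(14287 - 1*(-4547)) + 21931/(-14909) = (-224 - 111)/(14287 + 4547) + 21931*(-1/14909) = -335/18834 - 21931/14909 = -418042969/280796106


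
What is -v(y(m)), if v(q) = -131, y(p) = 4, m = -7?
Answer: 131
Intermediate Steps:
-v(y(m)) = -1*(-131) = 131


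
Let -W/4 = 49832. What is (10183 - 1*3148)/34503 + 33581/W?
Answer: 11601297/327495904 ≈ 0.035424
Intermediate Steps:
W = -199328 (W = -4*49832 = -199328)
(10183 - 1*3148)/34503 + 33581/W = (10183 - 1*3148)/34503 + 33581/(-199328) = (10183 - 3148)*(1/34503) + 33581*(-1/199328) = 7035*(1/34503) - 33581/199328 = 335/1643 - 33581/199328 = 11601297/327495904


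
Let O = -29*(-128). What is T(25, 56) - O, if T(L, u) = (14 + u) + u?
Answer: -3586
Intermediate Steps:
T(L, u) = 14 + 2*u
O = 3712
T(25, 56) - O = (14 + 2*56) - 1*3712 = (14 + 112) - 3712 = 126 - 3712 = -3586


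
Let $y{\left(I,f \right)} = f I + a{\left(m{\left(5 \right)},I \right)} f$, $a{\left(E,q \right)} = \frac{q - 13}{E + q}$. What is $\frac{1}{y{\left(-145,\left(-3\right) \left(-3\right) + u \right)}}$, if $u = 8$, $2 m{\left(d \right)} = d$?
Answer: $- \frac{285}{697153} \approx -0.00040881$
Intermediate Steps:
$m{\left(d \right)} = \frac{d}{2}$
$a{\left(E,q \right)} = \frac{-13 + q}{E + q}$
$y{\left(I,f \right)} = I f + \frac{f \left(-13 + I\right)}{\frac{5}{2} + I}$ ($y{\left(I,f \right)} = f I + \frac{-13 + I}{\frac{1}{2} \cdot 5 + I} f = I f + \frac{-13 + I}{\frac{5}{2} + I} f = I f + \frac{f \left(-13 + I\right)}{\frac{5}{2} + I}$)
$\frac{1}{y{\left(-145,\left(-3\right) \left(-3\right) + u \right)}} = \frac{1}{\left(\left(-3\right) \left(-3\right) + 8\right) \frac{1}{5 + 2 \left(-145\right)} \left(-26 + 2 \left(-145\right)^{2} + 7 \left(-145\right)\right)} = \frac{1}{\left(9 + 8\right) \frac{1}{5 - 290} \left(-26 + 2 \cdot 21025 - 1015\right)} = \frac{1}{17 \frac{1}{-285} \left(-26 + 42050 - 1015\right)} = \frac{1}{17 \left(- \frac{1}{285}\right) 41009} = \frac{1}{- \frac{697153}{285}} = - \frac{285}{697153}$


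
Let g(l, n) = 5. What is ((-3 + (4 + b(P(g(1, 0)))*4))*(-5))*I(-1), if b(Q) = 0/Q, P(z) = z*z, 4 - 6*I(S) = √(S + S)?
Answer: -10/3 + 5*I*√2/6 ≈ -3.3333 + 1.1785*I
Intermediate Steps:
I(S) = ⅔ - √2*√S/6 (I(S) = ⅔ - √(S + S)/6 = ⅔ - √2*√S/6)
P(z) = z²
b(Q) = 0
((-3 + (4 + b(P(g(1, 0)))*4))*(-5))*I(-1) = ((-3 + (4 + 0*4))*(-5))*(⅔ - √2*√(-1)/6) = ((-3 + (4 + 0))*(-5))*(⅔ - √2*I/6) = ((-3 + 4)*(-5))*(⅔ - I*√2/6) = (1*(-5))*(⅔ - I*√2/6) = -5*(⅔ - I*√2/6) = -10/3 + 5*I*√2/6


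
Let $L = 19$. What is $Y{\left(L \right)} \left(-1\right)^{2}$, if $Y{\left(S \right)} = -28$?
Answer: $-28$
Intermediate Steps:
$Y{\left(L \right)} \left(-1\right)^{2} = - 28 \left(-1\right)^{2} = \left(-28\right) 1 = -28$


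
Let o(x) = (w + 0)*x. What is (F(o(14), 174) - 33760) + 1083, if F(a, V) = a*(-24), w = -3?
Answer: -31669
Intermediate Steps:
o(x) = -3*x (o(x) = (-3 + 0)*x = -3*x)
F(a, V) = -24*a
(F(o(14), 174) - 33760) + 1083 = (-(-72)*14 - 33760) + 1083 = (-24*(-42) - 33760) + 1083 = (1008 - 33760) + 1083 = -32752 + 1083 = -31669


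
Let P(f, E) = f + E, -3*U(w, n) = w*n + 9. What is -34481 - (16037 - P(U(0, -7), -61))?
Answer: -50582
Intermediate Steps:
U(w, n) = -3 - n*w/3 (U(w, n) = -(w*n + 9)/3 = -(n*w + 9)/3 = -(9 + n*w)/3 = -3 - n*w/3)
P(f, E) = E + f
-34481 - (16037 - P(U(0, -7), -61)) = -34481 - (16037 - (-61 + (-3 - ⅓*(-7)*0))) = -34481 - (16037 - (-61 + (-3 + 0))) = -34481 - (16037 - (-61 - 3)) = -34481 - (16037 - 1*(-64)) = -34481 - (16037 + 64) = -34481 - 1*16101 = -34481 - 16101 = -50582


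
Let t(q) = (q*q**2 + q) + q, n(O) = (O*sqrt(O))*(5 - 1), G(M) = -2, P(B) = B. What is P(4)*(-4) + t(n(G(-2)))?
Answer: -16 + 1008*I*sqrt(2) ≈ -16.0 + 1425.5*I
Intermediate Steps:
n(O) = 4*O**(3/2) (n(O) = O**(3/2)*4 = 4*O**(3/2))
t(q) = q**3 + 2*q (t(q) = (q**3 + q) + q = (q + q**3) + q = q**3 + 2*q)
P(4)*(-4) + t(n(G(-2))) = 4*(-4) + (4*(-2)**(3/2))*(2 + (4*(-2)**(3/2))**2) = -16 + (4*(-2*I*sqrt(2)))*(2 + (4*(-2*I*sqrt(2)))**2) = -16 + (-8*I*sqrt(2))*(2 + (-8*I*sqrt(2))**2) = -16 + (-8*I*sqrt(2))*(2 - 128) = -16 - 8*I*sqrt(2)*(-126) = -16 + 1008*I*sqrt(2)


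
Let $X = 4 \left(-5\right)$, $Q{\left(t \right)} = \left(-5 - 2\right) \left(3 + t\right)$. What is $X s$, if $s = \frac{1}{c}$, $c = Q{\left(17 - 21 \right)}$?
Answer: $- \frac{20}{7} \approx -2.8571$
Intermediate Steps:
$Q{\left(t \right)} = -21 - 7 t$ ($Q{\left(t \right)} = - 7 \left(3 + t\right) = -21 - 7 t$)
$X = -20$
$c = 7$ ($c = -21 - 7 \left(17 - 21\right) = -21 - -28 = -21 + 28 = 7$)
$s = \frac{1}{7} \approx 0.14286$
$X s = \left(-20\right) \frac{1}{7} = - \frac{20}{7}$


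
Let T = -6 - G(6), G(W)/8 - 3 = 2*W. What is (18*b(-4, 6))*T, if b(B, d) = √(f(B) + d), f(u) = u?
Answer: -2268*√2 ≈ -3207.4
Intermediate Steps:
G(W) = 24 + 16*W (G(W) = 24 + 8*(2*W) = 24 + 16*W)
b(B, d) = √(B + d)
T = -126 (T = -6 - (24 + 16*6) = -6 - (24 + 96) = -6 - 1*120 = -6 - 120 = -126)
(18*b(-4, 6))*T = (18*√(-4 + 6))*(-126) = (18*√2)*(-126) = -2268*√2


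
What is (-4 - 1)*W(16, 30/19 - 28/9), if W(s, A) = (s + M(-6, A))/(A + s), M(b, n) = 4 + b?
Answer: -5985/1237 ≈ -4.8383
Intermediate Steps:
W(s, A) = (-2 + s)/(A + s) (W(s, A) = (s + (4 - 6))/(A + s) = (s - 2)/(A + s) = (-2 + s)/(A + s))
(-4 - 1)*W(16, 30/19 - 28/9) = (-4 - 1)*((-2 + 16)/((30/19 - 28/9) + 16)) = -5*14/((30*(1/19) - 28*1/9) + 16) = -5*14/((30/19 - 28/9) + 16) = -5*14/(-262/171 + 16) = -5*14/2474/171 = -855*14/2474 = -5*1197/1237 = -5985/1237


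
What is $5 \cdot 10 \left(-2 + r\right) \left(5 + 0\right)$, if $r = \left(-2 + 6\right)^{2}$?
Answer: $3500$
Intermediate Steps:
$r = 16$ ($r = 4^{2} = 16$)
$5 \cdot 10 \left(-2 + r\right) \left(5 + 0\right) = 5 \cdot 10 \left(-2 + 16\right) \left(5 + 0\right) = 50 \cdot 14 \cdot 5 = 50 \cdot 70 = 3500$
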